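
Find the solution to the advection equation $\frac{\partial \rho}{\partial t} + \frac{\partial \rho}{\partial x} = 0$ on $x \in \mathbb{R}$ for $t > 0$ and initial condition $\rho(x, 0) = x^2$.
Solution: By method of characteristics (waves move right with speed 1):
Along characteristics $x - t =$ const, $\rho$ is constant, so $\rho(x,t) = f(x - t)$ with $f = \rho( \cdot , 0)$.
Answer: $\rho(x, t) = t^2 - 2 t x + x^2$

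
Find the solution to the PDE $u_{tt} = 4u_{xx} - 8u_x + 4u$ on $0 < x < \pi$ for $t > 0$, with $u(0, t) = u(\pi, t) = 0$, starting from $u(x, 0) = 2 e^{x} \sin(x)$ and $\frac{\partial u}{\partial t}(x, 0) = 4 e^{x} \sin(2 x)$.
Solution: Substitute $u = e^{x}w$, i.e. $w = e^{-x}u$.
By the product rule, $u_x = e^{x}(w_x + w)$, $u_{xx} = e^{x}(w_{xx} + 2w_x + w)$, $u_{tt} = e^{x}w_{tt}$.
Substituting into the PDE and dividing by $e^{x}$: $w_{tt} = 4(w_{xx} + 2w_x + w) - 8(w_x + w) + 4w$.
The lower-order terms cancel, leaving the standard wave equation $w_{tt} = 4w_{xx}$.
Initial data for $w$: $w(x,0) = e^{-x}u(x,0) = 2 \sin(x)$; $w_t(x,0) = e^{-x}u_t(x,0) = 4 \sin(2 x)$. The boundary conditions carry over: $w(0,t) = w(\pi,t) = 0$.
Solve for $w$:
  Using separation of variables $w = X(x)T(t)$:
  Eigenfunctions: $\sin(nx)$, $n = 1, 2, 3, \ldots$
  General solution: $w(x, t) = \sum [A_n \cos(2n t) + B_n \sin(2n t)] \sin(nx)$
  From $w(x,0) = 2 \sin(x)$: $A_1=2$. From $w_t(x,0) = 4 \sin(2 x)$, using $w_t(x,0) = \sum \omega_n B_n \sin(nx)$ with $\omega_n = 2n$: $B_2 = 4/4 = 1$.
Hence $w(x,t) = \sin(4 t) \sin(2 x) + 2 \sin(x) \cos(2 t)$.
Transform back: $u(x,t) = e^{x}w(x,t)$.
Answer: $u(x, t) = e^{x} \sin(4 t) \sin(2 x) + 2 e^{x} \sin(x) \cos(2 t)$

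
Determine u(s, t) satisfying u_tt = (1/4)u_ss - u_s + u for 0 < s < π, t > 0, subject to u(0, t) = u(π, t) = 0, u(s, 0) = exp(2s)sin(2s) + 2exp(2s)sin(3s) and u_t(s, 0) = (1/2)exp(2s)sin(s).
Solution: Substitute u = exp(2s)w.
Then u_s = exp(2s)(w_s + 2w), u_ss = exp(2s)(w_ss + 4w_s + 4w), u_tt = exp(2s)w_tt; substituting and dividing by exp(2s), the lower-order terms cancel: w_tt = (1/4)w_ss (standard wave equation).
Data for w: w(s,0) = exp(-2s)u(s,0) = sin(2s) + 2sin(3s); w_t(s,0) = exp(-2s)u_t(s,0) = (1/2)sin(s). The boundary conditions carry over: w(0,t) = w(π,t) = 0.
Separating variables: w = Σ [A_n cos(ω_n t) + B_n sin(ω_n t)] sin(ns), ω_n = n/2. From ICs (B_n = velocity coefficient / ω_n): A_2=1, A_3=2, B_1=1.
So w(s,t) = sin(s)sin(t/2) + sin(2s)cos(t) + 2sin(3s)cos(3t/2), and u(s,t) = exp(2s)w(s,t).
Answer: u(s, t) = exp(2s)sin(s)sin(t/2) + exp(2s)sin(2s)cos(t) + 2exp(2s)sin(3s)cos(3t/2)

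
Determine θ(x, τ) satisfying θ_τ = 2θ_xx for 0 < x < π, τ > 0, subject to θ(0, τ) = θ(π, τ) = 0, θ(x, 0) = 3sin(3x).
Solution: Separating variables: θ = Σ c_n exp(-2n²τ) sin(nx). From θ(x,0) = 3sin(3x): c_3=3.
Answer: θ(x, τ) = 3exp(-18τ)sin(3x)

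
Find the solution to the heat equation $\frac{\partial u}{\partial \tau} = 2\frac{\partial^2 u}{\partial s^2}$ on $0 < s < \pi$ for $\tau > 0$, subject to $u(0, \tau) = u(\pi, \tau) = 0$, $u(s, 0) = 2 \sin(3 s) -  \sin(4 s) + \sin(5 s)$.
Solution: Separating variables: $u = \sum c_n e^{-2n^2\tau} \sin(ns)$. From $u(s,0) = 2 \sin(3 s) - \sin(4 s) + \sin(5 s)$: $c_3=2, c_4=-1, c_5=1$.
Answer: $u(s, \tau) = 2 e^{-18 \tau} \sin(3 s) -  e^{-32 \tau} \sin(4 s) + e^{-50 \tau} \sin(5 s)$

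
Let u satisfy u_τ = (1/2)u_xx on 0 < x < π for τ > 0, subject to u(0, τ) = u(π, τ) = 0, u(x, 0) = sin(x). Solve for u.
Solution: Separating variables: u = Σ c_n exp(-n²τ/2) sin(nx). From u(x,0) = sin(x): c_1=1.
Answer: u(x, τ) = exp(-τ/2)sin(x)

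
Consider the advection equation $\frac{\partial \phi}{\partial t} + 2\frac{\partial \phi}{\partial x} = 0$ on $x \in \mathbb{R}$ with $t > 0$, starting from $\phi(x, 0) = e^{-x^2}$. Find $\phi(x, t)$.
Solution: By characteristics ($dx/dt = 2$), $\phi(x,t) = f(x - 2t)$ with $f = \phi( \cdot , 0)$.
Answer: $\phi(x, t) = e^{-(-2 t + x)^2}$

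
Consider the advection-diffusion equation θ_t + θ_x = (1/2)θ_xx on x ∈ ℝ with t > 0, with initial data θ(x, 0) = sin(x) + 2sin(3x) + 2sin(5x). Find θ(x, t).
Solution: Moving frame: η = x - t, σ = t, θ = u(η,σ), so θ_t = u_σ - u_η and θ_xx = u_ηη.
Hence θ_t + θ_x = u_σ and the PDE becomes the heat equation u_σ = (1/2)u_ηη on η ∈ ℝ.
Initial data: u(η,0) = θ(η,0) = sin(η) + 2sin(3η) + 2sin(5η). Each mode sin(nη) decays as exp(-n²σ/2) on ℝ, so u(η,σ) = Σ c_n exp(-n²σ/2) sin(nη) with c_1=1, c_3=2, c_5=2: u(η,σ) = exp(-σ/2)sin(η) + 2exp(-9σ/2)sin(3η) + 2exp(-25σ/2)sin(5η).
Substituting back: θ(x,t) = u(x - t, t).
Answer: θ(x, t) = -exp(-t/2)sin(t - x) - 2exp(-9t/2)sin(3t - 3x) - 2exp(-25t/2)sin(5t - 5x)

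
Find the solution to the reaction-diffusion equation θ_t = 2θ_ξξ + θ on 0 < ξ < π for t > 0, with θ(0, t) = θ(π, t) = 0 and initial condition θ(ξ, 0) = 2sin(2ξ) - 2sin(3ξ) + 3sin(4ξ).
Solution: Substitute θ = exp(t)u, i.e. u = exp(-t)θ.
By the product rule, θ_t = exp(t)(u_t + u), θ_ξξ = exp(t)u_ξξ.
Substituting into the PDE and dividing by exp(t): u_t + u = 2u_ξξ + u.
The lower-order terms cancel, leaving the standard heat equation u_t = 2u_ξξ.
Initial data for u: u(ξ,0) = θ(ξ,0) = 2sin(2ξ) - 2sin(3ξ) + 3sin(4ξ). The boundary conditions carry over: u(0,t) = u(π,t) = 0.
Solve for u:
  Using separation of variables u = X(ξ)G(t):
  Eigenfunctions: sin(nξ), n = 1, 2, 3, ...
  General solution: u(ξ, t) = Σ c_n sin(nξ) exp(-2n² t)
  Matching u(ξ,0) = 2sin(2ξ) - 2sin(3ξ) + 3sin(4ξ) term by term: c_2=2, c_3=-2, c_4=3.
Hence u(ξ,t) = 2exp(-8t)sin(2ξ) - 2exp(-18t)sin(3ξ) + 3exp(-32t)sin(4ξ).
Transform back: θ(ξ,t) = exp(t)u(ξ,t).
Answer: θ(ξ, t) = 2exp(-7t)sin(2ξ) - 2exp(-17t)sin(3ξ) + 3exp(-31t)sin(4ξ)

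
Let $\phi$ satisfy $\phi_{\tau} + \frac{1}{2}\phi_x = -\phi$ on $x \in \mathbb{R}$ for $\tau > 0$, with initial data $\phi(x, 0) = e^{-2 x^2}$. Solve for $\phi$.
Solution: Substitute $\phi = e^{-\tau}u$.
Then $\phi_{\tau} = e^{-\tau}(u_{\tau} - u)$, $\phi_x = e^{-\tau}u_x$; substituting and dividing by $e^{-\tau}$, the lower-order terms cancel: $u_{\tau} + \frac{1}{2}u_x = 0$ (standard advection equation).
Data for $u$: $u(x,0) = \phi(x,0) = e^{-2 x^2}$.
By characteristics ($dx/d\tau = 1/2$), $u(x,\tau) = f(x - \frac{1}{2}\tau)$ with $f = u( \cdot , 0)$.
So $u(x,\tau) = e^{-2 (x - \tau/2)^2}$, and $\phi(x,\tau) = e^{-\tau}u(x,\tau)$.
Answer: $\phi(x, \tau) = e^{-\tau} e^{-2 (-\tau/2 + x)^2}$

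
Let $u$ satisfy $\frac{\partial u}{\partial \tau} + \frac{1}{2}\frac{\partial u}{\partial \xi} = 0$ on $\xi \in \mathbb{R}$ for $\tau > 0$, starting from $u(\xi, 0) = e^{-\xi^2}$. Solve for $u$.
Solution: By method of characteristics (waves move right with speed 1/2):
Along characteristics $\xi - \frac{1}{2}\tau =$ const, $u$ is constant, so $u(\xi,\tau) = f(\xi - \frac{1}{2}\tau)$ with $f = u( \cdot , 0)$.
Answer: $u(\xi, \tau) = e^{-(-\tau/2 + \xi)^2}$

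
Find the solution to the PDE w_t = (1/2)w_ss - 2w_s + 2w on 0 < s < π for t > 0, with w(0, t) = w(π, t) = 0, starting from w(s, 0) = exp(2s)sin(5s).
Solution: Substitute w = exp(2s)u.
Then w_s = exp(2s)(u_s + 2u), w_ss = exp(2s)(u_ss + 4u_s + 4u), w_t = exp(2s)u_t; substituting and dividing by exp(2s), the lower-order terms cancel: u_t = (1/2)u_ss (standard heat equation).
Data for u: u(s,0) = exp(-2s)w(s,0) = sin(5s). The boundary conditions carry over: u(0,t) = u(π,t) = 0.
Separating variables: u = Σ c_n exp(-n²t/2) sin(ns). From u(s,0) = sin(5s): c_5=1.
So u(s,t) = exp(-25t/2)sin(5s), and w(s,t) = exp(2s)u(s,t).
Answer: w(s, t) = exp(2s)exp(-25t/2)sin(5s)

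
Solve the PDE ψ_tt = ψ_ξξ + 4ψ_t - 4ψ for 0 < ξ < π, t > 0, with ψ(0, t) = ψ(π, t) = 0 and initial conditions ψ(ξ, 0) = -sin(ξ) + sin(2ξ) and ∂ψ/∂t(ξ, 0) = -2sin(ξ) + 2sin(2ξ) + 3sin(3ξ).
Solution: Substitute ψ = exp(2t)u, i.e. u = exp(-2t)ψ.
By the product rule, ψ_t = exp(2t)(u_t + 2u), ψ_tt = exp(2t)(u_tt + 4u_t + 4u), ψ_ξξ = exp(2t)u_ξξ.
Substituting into the PDE and dividing by exp(2t): u_tt + 4u_t + 4u = u_ξξ + 4(u_t + 2u) - 4u.
The lower-order terms cancel, leaving the standard wave equation u_tt = u_ξξ.
Initial data for u: u(ξ,0) = ψ(ξ,0) = -sin(ξ) + sin(2ξ); u_t(ξ,0) = ψ_t(ξ,0) - 2ψ(ξ,0) = 3sin(3ξ). The boundary conditions carry over: u(0,t) = u(π,t) = 0.
Solve for u:
  Using separation of variables u = X(ξ)T(t):
  Eigenfunctions: sin(nξ), n = 1, 2, 3, ...
  General solution: u(ξ, t) = Σ [A_n cos(n t) + B_n sin(n t)] sin(nξ)
  From u(ξ,0) = -sin(ξ) + sin(2ξ): A_1=-1, A_2=1. From u_t(ξ,0) = 3sin(3ξ), using u_t(ξ,0) = Σ ω_n B_n sin(nξ) with ω_n = n: B_3 = 3/3 = 1.
Hence u(ξ,t) = sin(3t)sin(3ξ) - sin(ξ)cos(t) + sin(2ξ)cos(2t).
Transform back: ψ(ξ,t) = exp(2t)u(ξ,t).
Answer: ψ(ξ, t) = exp(2t)sin(3t)sin(3ξ) - exp(2t)sin(ξ)cos(t) + exp(2t)sin(2ξ)cos(2t)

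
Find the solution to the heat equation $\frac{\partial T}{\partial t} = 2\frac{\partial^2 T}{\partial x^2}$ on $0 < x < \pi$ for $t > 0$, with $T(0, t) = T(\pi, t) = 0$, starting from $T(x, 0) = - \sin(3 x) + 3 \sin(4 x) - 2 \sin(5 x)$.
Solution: Using separation of variables $T = X(x)G(t)$:
Eigenfunctions: $\sin(nx)$, $n = 1, 2, 3, \ldots$
General solution: $T(x, t) = \sum c_n \sin(nx) e^{-2n^2 t}$
Matching $T(x,0) = - \sin(3 x) + 3 \sin(4 x) - 2 \sin(5 x)$ term by term: $c_3=-1, c_4=3, c_5=-2$.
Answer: $T(x, t) = - e^{-18 t} \sin(3 x) + 3 e^{-32 t} \sin(4 x) - 2 e^{-50 t} \sin(5 x)$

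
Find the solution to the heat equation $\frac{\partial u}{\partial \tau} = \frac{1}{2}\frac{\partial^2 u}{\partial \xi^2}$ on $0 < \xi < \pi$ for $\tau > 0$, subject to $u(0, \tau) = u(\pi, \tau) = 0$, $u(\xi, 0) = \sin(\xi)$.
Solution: Using separation of variables $u = X(\xi)T(\tau)$:
Eigenfunctions: $\sin(n\xi)$, $n = 1, 2, 3, \ldots$
General solution: $u(\xi, \tau) = \sum c_n \sin(n\xi) e^{-n^2 \tau/2}$
Matching $u(\xi,0) = \sin(\xi)$ term by term: $c_1=1$.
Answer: $u(\xi, \tau) = e^{-\tau/2} \sin(\xi)$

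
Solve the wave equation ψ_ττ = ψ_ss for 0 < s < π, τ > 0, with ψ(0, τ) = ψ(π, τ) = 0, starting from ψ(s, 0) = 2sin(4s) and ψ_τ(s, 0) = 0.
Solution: Using separation of variables ψ = X(s)T(τ):
Eigenfunctions: sin(ns), n = 1, 2, 3, ...
General solution: ψ(s, τ) = Σ [A_n cos(n τ) + B_n sin(n τ)] sin(ns)
From ψ(s,0) = 2sin(4s): A_4=2. From ψ_τ(s,0) = 0: all B_n = 0.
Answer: ψ(s, τ) = 2sin(4s)cos(4τ)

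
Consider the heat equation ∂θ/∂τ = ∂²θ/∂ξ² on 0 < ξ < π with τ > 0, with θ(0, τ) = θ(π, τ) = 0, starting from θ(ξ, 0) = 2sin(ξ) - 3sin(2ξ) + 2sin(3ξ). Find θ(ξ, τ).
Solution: Separating variables: θ = Σ c_n exp(-n²τ) sin(nξ). From θ(ξ,0) = 2sin(ξ) - 3sin(2ξ) + 2sin(3ξ): c_1=2, c_2=-3, c_3=2.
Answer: θ(ξ, τ) = 2exp(-τ)sin(ξ) - 3exp(-4τ)sin(2ξ) + 2exp(-9τ)sin(3ξ)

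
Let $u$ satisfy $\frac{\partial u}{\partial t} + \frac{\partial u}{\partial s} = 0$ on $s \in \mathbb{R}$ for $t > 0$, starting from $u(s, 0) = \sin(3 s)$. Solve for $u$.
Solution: By method of characteristics (waves move right with speed 1):
Along characteristics $s - t =$ const, $u$ is constant, so $u(s,t) = f(s - t)$ with $f = u( \cdot , 0)$.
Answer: $u(s, t) = \sin(3 s - 3 t)$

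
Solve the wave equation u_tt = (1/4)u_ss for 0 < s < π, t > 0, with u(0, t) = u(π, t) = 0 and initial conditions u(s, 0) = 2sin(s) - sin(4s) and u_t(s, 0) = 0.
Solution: Using separation of variables u = X(s)T(t):
Eigenfunctions: sin(ns), n = 1, 2, 3, ...
General solution: u(s, t) = Σ [A_n cos(n t/2) + B_n sin(n t/2)] sin(ns)
From u(s,0) = 2sin(s) - sin(4s): A_1=2, A_4=-1. From u_t(s,0) = 0: all B_n = 0.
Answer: u(s, t) = 2sin(s)cos(t/2) - sin(4s)cos(2t)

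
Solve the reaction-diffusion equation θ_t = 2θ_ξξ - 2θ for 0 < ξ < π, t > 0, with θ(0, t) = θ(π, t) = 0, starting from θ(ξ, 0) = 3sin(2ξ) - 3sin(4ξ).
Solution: Substitute θ = exp(-2t)u.
Then θ_t = exp(-2t)(u_t - 2u), θ_ξξ = exp(-2t)u_ξξ; substituting and dividing by exp(-2t), the lower-order terms cancel: u_t = 2u_ξξ (standard heat equation).
Data for u: u(ξ,0) = θ(ξ,0) = 3sin(2ξ) - 3sin(4ξ). The boundary conditions carry over: u(0,t) = u(π,t) = 0.
Separating variables: u = Σ c_n exp(-2n²t) sin(nξ). From u(ξ,0) = 3sin(2ξ) - 3sin(4ξ): c_2=3, c_4=-3.
So u(ξ,t) = 3exp(-8t)sin(2ξ) - 3exp(-32t)sin(4ξ), and θ(ξ,t) = exp(-2t)u(ξ,t).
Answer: θ(ξ, t) = 3exp(-10t)sin(2ξ) - 3exp(-34t)sin(4ξ)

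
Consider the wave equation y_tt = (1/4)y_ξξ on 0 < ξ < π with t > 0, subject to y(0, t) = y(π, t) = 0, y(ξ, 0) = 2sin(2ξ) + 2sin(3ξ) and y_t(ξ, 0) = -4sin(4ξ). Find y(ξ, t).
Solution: Separating variables: y = Σ [A_n cos(ω_n t) + B_n sin(ω_n t)] sin(nξ), ω_n = n/2. From ICs (B_n = velocity coefficient / ω_n): A_2=2, A_3=2, B_4=-2.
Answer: y(ξ, t) = -2sin(2t)sin(4ξ) + 2sin(2ξ)cos(t) + 2sin(3ξ)cos(3t/2)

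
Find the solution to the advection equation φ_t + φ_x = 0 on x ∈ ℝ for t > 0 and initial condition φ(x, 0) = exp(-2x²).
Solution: By method of characteristics (waves move right with speed 1):
Along characteristics x - t = const, φ is constant, so φ(x,t) = f(x - t) with f = φ(·, 0).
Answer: φ(x, t) = exp(-2(-t + x)²)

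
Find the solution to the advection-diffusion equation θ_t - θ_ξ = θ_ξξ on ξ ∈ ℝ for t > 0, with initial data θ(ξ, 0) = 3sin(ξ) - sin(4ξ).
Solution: Moving frame: η = ξ + t, σ = t, θ = u(η,σ), so θ_t = u_σ + u_η and θ_ξξ = u_ηη.
Hence θ_t - θ_ξ = u_σ and the PDE becomes the heat equation u_σ = u_ηη on η ∈ ℝ.
Initial data: u(η,0) = θ(η,0) = 3sin(η) - sin(4η). Each mode sin(nη) decays as exp(-n²σ) on ℝ, so u(η,σ) = Σ c_n exp(-n²σ) sin(nη) with c_1=3, c_4=-1: u(η,σ) = 3exp(-σ)sin(η) - exp(-16σ)sin(4η).
Substituting back: θ(ξ,t) = u(ξ + t, t).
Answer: θ(ξ, t) = 3exp(-t)sin(t + ξ) - exp(-16t)sin(4t + 4ξ)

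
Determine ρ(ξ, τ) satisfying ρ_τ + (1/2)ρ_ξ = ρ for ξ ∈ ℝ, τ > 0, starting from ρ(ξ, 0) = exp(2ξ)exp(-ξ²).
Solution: Substitute ρ = exp(2ξ)u.
Then ρ_ξ = exp(2ξ)(u_ξ + 2u), ρ_τ = exp(2ξ)u_τ; substituting and dividing by exp(2ξ), the lower-order terms cancel: u_τ + (1/2)u_ξ = 0 (standard advection equation).
Data for u: u(ξ,0) = exp(-2ξ)ρ(ξ,0) = exp(-ξ²).
By characteristics (dξ/dτ = 1/2), u(ξ,τ) = f(ξ - (1/2)τ) with f = u(·, 0).
So u(ξ,τ) = exp(-(ξ - τ/2)²), and ρ(ξ,τ) = exp(2ξ)u(ξ,τ).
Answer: ρ(ξ, τ) = exp(2ξ)exp(-(ξ - τ/2)²)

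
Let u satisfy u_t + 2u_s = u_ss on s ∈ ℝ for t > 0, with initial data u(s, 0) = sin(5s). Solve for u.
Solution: Change to a moving frame: let η = s - 2t, σ = t and write u(s,t) = w(η,σ).
By the chain rule u_t = w_σ - 2w_η, u_s = w_η, u_ss = w_ηη.
Then u_t + 2u_s = w_σ: the advection term cancels and the PDE becomes the heat equation w_σ = w_ηη on η ∈ ℝ.
Initial data: w(η,0) = u(η,0) = sin(5η).
On η ∈ ℝ each mode satisfies (sin(nη))″ = -n² sin(nη), so exp(-n²σ) sin(nη) solves the heat equation; by superposition w(η,σ) = Σ c_n exp(-n²σ) sin(nη).
Reading off the coefficients: c_5=1, so w(η,σ) = exp(-25σ)sin(5η).
Substituting back η = s - 2t, σ = t: u(s,t) = w(s - 2t, t).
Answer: u(s, t) = exp(-25t)sin(5s - 10t)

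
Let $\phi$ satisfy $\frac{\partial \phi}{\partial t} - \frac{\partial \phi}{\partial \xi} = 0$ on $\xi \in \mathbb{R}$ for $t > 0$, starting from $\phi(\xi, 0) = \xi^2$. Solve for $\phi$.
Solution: By method of characteristics (waves move left with speed 1):
Along characteristics $\xi + t =$ const, $\phi$ is constant, so $\phi(\xi,t) = f(\xi + t)$ with $f = \phi( \cdot , 0)$.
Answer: $\phi(\xi, t) = \xi^2 + 2 \xi t + t^2$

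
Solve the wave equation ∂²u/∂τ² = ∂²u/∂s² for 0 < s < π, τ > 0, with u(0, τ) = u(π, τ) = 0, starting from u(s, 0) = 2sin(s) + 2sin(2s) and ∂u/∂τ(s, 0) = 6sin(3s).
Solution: Separating variables: u = Σ [A_n cos(ω_n τ) + B_n sin(ω_n τ)] sin(ns), ω_n = n. From ICs (B_n = velocity coefficient / ω_n): A_1=2, A_2=2, B_3=2.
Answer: u(s, τ) = 2sin(s)cos(τ) + 2sin(2s)cos(2τ) + 2sin(3s)sin(3τ)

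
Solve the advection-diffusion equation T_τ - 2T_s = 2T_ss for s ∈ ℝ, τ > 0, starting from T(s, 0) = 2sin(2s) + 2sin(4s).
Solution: Moving frame: η = s + 2τ, σ = τ, T = u(η,σ), so T_τ = u_σ + 2u_η and T_ss = u_ηη.
Hence T_τ - 2T_s = u_σ and the PDE becomes the heat equation u_σ = 2u_ηη on η ∈ ℝ.
Initial data: u(η,0) = T(η,0) = 2sin(2η) + 2sin(4η). Each mode sin(nη) decays as exp(-2n²σ) on ℝ, so u(η,σ) = Σ c_n exp(-2n²σ) sin(nη) with c_2=2, c_4=2: u(η,σ) = 2exp(-8σ)sin(2η) + 2exp(-32σ)sin(4η).
Substituting back: T(s,τ) = u(s + 2τ, τ).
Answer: T(s, τ) = 2exp(-8τ)sin(2s + 4τ) + 2exp(-32τ)sin(4s + 8τ)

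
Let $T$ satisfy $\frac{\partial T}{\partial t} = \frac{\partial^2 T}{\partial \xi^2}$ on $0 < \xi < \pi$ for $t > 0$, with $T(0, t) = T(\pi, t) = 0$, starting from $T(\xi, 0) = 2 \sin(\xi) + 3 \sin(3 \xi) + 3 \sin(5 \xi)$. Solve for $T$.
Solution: Separating variables: $T = \sum c_n e^{-n^2t} \sin(n\xi)$. From $T(\xi,0) = 2 \sin(\xi) + 3 \sin(3 \xi) + 3 \sin(5 \xi)$: $c_1=2, c_3=3, c_5=3$.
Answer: $T(\xi, t) = 2 e^{-t} \sin(\xi) + 3 e^{-9 t} \sin(3 \xi) + 3 e^{-25 t} \sin(5 \xi)$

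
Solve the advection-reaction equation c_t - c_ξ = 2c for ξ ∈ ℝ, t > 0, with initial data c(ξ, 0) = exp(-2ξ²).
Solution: Substitute c = exp(2t)u, i.e. u = exp(-2t)c.
By the product rule, c_t = exp(2t)(u_t + 2u), c_ξ = exp(2t)u_ξ.
Substituting into the PDE and dividing by exp(2t): u_t + 2u - u_ξ = 2u.
The lower-order terms cancel, leaving the standard advection equation u_t - u_ξ = 0.
Initial data for u: u(ξ,0) = c(ξ,0) = exp(-2ξ²).
Solve for u:
  By method of characteristics (waves move left with speed 1):
  Along characteristics ξ + t = const, u is constant, so u(ξ,t) = f(ξ + t) with f = u(·, 0).
Hence u(ξ,t) = exp(-2(t + ξ)²).
Transform back: c(ξ,t) = exp(2t)u(ξ,t).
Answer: c(ξ, t) = exp(2t)exp(-2(t + ξ)²)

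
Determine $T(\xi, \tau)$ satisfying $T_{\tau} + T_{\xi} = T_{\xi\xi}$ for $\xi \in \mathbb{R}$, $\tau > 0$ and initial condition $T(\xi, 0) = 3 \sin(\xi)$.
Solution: Change to a moving frame: let $\eta = \xi - \tau$, $\sigma = \tau$ and write $T(\xi,\tau) = u(\eta,\sigma)$.
By the chain rule $T_{\tau} = u_{\sigma} - u_{\eta}$, $T_{\xi} = u_{\eta}$, $T_{\xi\xi} = u_{\eta\eta}$.
Then $T_{\tau} + T_{\xi} = u_{\sigma}$: the advection term cancels and the PDE becomes the heat equation $u_{\sigma} = u_{\eta\eta}$ on $\eta \in \mathbb{R}$.
Initial data: $u(\eta,0) = T(\eta,0) = 3 \sin(\eta)$.
On $\eta \in \mathbb{R}$ each mode satisfies $(\sin(n\eta))'' = -n^2 \sin(n\eta)$, so $e^{-n^2\sigma} \sin(n\eta)$ solves the heat equation; by superposition $u(\eta,\sigma) = \sum c_n e^{-n^2\sigma} \sin(n\eta)$.
Reading off the coefficients: $c_1=3$, so $u(\eta,\sigma) = 3 e^{-\sigma} \sin(\eta)$.
Substituting back $\eta = \xi - \tau$, $\sigma = \tau$: $T(\xi,\tau) = u(\xi - \tau, \tau)$.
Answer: $T(\xi, \tau) = -3 e^{-\tau} \sin(\tau - \xi)$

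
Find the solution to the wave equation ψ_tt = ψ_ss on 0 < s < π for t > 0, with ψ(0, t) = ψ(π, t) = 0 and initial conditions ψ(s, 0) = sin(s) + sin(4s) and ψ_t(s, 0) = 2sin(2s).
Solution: Separating variables: ψ = Σ [A_n cos(ω_n t) + B_n sin(ω_n t)] sin(ns), ω_n = n. From ICs (B_n = velocity coefficient / ω_n): A_1=1, A_4=1, B_2=1.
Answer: ψ(s, t) = sin(s)cos(t) + sin(2s)sin(2t) + sin(4s)cos(4t)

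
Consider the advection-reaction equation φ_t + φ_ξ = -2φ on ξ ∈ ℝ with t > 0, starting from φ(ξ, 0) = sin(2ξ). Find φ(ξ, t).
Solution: Substitute φ = exp(-2t)u, i.e. u = exp(2t)φ.
By the product rule, φ_t = exp(-2t)(u_t - 2u), φ_ξ = exp(-2t)u_ξ.
Substituting into the PDE and dividing by exp(-2t): u_t - 2u + u_ξ = -2u.
The lower-order terms cancel, leaving the standard advection equation u_t + u_ξ = 0.
Initial data for u: u(ξ,0) = φ(ξ,0) = sin(2ξ).
Solve for u:
  By method of characteristics (waves move right with speed 1):
  Along characteristics ξ - t = const, u is constant, so u(ξ,t) = f(ξ - t) with f = u(·, 0).
Hence u(ξ,t) = -sin(2t - 2ξ).
Transform back: φ(ξ,t) = exp(-2t)u(ξ,t).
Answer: φ(ξ, t) = -exp(-2t)sin(2t - 2ξ)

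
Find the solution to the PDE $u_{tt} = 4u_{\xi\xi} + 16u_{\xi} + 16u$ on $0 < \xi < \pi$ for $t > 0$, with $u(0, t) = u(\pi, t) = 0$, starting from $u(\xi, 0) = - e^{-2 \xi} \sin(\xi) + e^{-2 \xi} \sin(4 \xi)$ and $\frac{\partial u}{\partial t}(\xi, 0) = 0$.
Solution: Substitute $u = e^{-2\xi}w$.
Then $u_{\xi} = e^{-2\xi}(w_{\xi} - 2w)$, $u_{\xi\xi} = e^{-2\xi}(w_{\xi\xi} - 4w_{\xi} + 4w)$, $u_{tt} = e^{-2\xi}w_{tt}$; substituting and dividing by $e^{-2\xi}$, the lower-order terms cancel: $w_{tt} = 4w_{\xi\xi}$ (standard wave equation).
Data for $w$: $w(\xi,0) = e^{2\xi}u(\xi,0) = - \sin(\xi) + \sin(4 \xi)$; $w_t(\xi,0) = e^{2\xi}u_t(\xi,0) = 0$. The boundary conditions carry over: $w(0,t) = w(\pi,t) = 0$.
Separating variables: $w = \sum [A_n \cos(\omega_n t) + B_n \sin(\omega_n t)] \sin(n\xi)$, $\omega_n = 2n$. From ICs: $A_1=-1, A_4=1$.
So $w(\xi,t) = - \sin(\xi) \cos(2 t) + \sin(4 \xi) \cos(8 t)$, and $u(\xi,t) = e^{-2\xi}w(\xi,t)$.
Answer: $u(\xi, t) = - e^{-2 \xi} \sin(\xi) \cos(2 t) + e^{-2 \xi} \sin(4 \xi) \cos(8 t)$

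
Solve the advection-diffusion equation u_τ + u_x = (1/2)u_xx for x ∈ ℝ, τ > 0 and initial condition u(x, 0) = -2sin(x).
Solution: Change to a moving frame: let η = x - τ, σ = τ and write u(x,τ) = w(η,σ).
By the chain rule u_τ = w_σ - w_η, u_x = w_η, u_xx = w_ηη.
Then u_τ + u_x = w_σ: the advection term cancels and the PDE becomes the heat equation w_σ = (1/2)w_ηη on η ∈ ℝ.
Initial data: w(η,0) = u(η,0) = -2sin(η).
On η ∈ ℝ each mode satisfies (sin(nη))″ = -n² sin(nη), so exp(-n²σ/2) sin(nη) solves the heat equation; by superposition w(η,σ) = Σ c_n exp(-n²σ/2) sin(nη).
Reading off the coefficients: c_1=-2, so w(η,σ) = -2exp(-σ/2)sin(η).
Substituting back η = x - τ, σ = τ: u(x,τ) = w(x - τ, τ).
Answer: u(x, τ) = -2exp(-τ/2)sin(x - τ)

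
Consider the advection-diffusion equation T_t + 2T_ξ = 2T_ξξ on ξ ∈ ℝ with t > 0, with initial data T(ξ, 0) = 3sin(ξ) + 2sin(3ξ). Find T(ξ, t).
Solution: Change to a moving frame: let η = ξ - 2t, σ = t and write T(ξ,t) = u(η,σ).
By the chain rule T_t = u_σ - 2u_η, T_ξ = u_η, T_ξξ = u_ηη.
Then T_t + 2T_ξ = u_σ: the advection term cancels and the PDE becomes the heat equation u_σ = 2u_ηη on η ∈ ℝ.
Initial data: u(η,0) = T(η,0) = 3sin(η) + 2sin(3η).
On η ∈ ℝ each mode satisfies (sin(nη))″ = -n² sin(nη), so exp(-2n²σ) sin(nη) solves the heat equation; by superposition u(η,σ) = Σ c_n exp(-2n²σ) sin(nη).
Reading off the coefficients: c_1=3, c_3=2, so u(η,σ) = 3exp(-2σ)sin(η) + 2exp(-18σ)sin(3η).
Substituting back η = ξ - 2t, σ = t: T(ξ,t) = u(ξ - 2t, t).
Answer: T(ξ, t) = -3exp(-2t)sin(2t - ξ) - 2exp(-18t)sin(6t - 3ξ)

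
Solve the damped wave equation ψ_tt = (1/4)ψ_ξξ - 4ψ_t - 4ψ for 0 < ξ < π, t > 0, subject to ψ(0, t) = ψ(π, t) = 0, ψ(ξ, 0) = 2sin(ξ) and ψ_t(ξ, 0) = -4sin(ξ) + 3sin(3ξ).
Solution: Substitute ψ = exp(-2t)u, i.e. u = exp(2t)ψ.
By the product rule, ψ_t = exp(-2t)(u_t - 2u), ψ_tt = exp(-2t)(u_tt - 4u_t + 4u), ψ_ξξ = exp(-2t)u_ξξ.
Substituting into the PDE and dividing by exp(-2t): u_tt - 4u_t + 4u = (1/4)u_ξξ - 4(u_t - 2u) - 4u.
The lower-order terms cancel, leaving the standard wave equation u_tt = (1/4)u_ξξ.
Initial data for u: u(ξ,0) = ψ(ξ,0) = 2sin(ξ); u_t(ξ,0) = ψ_t(ξ,0) + 2ψ(ξ,0) = 3sin(3ξ). The boundary conditions carry over: u(0,t) = u(π,t) = 0.
Solve for u:
  Using separation of variables u = X(ξ)T(t):
  Eigenfunctions: sin(nξ), n = 1, 2, 3, ...
  General solution: u(ξ, t) = Σ [A_n cos(n t/2) + B_n sin(n t/2)] sin(nξ)
  From u(ξ,0) = 2sin(ξ): A_1=2. From u_t(ξ,0) = 3sin(3ξ), using u_t(ξ,0) = Σ ω_n B_n sin(nξ) with ω_n = n/2: B_3 = 3/(3/2) = 2.
Hence u(ξ,t) = 2sin(3t/2)sin(3ξ) + 2sin(ξ)cos(t/2).
Transform back: ψ(ξ,t) = exp(-2t)u(ξ,t).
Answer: ψ(ξ, t) = 2exp(-2t)sin(3t/2)sin(3ξ) + 2exp(-2t)sin(ξ)cos(t/2)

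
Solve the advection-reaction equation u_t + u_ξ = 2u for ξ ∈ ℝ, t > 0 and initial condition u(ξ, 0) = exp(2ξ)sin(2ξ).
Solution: Substitute u = exp(2ξ)w.
Then u_ξ = exp(2ξ)(w_ξ + 2w), u_t = exp(2ξ)w_t; substituting and dividing by exp(2ξ), the lower-order terms cancel: w_t + w_ξ = 0 (standard advection equation).
Data for w: w(ξ,0) = exp(-2ξ)u(ξ,0) = sin(2ξ).
By characteristics (dξ/dt = 1), w(ξ,t) = f(ξ - t) with f = w(·, 0).
So w(ξ,t) = -sin(2t - 2ξ), and u(ξ,t) = exp(2ξ)w(ξ,t).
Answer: u(ξ, t) = -exp(2ξ)sin(2t - 2ξ)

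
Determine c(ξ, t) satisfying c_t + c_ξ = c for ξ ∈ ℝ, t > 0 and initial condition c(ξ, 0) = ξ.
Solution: Substitute c = exp(t)u, i.e. u = exp(-t)c.
By the product rule, c_t = exp(t)(u_t + u), c_ξ = exp(t)u_ξ.
Substituting into the PDE and dividing by exp(t): u_t + u + u_ξ = u.
The lower-order terms cancel, leaving the standard advection equation u_t + u_ξ = 0.
Initial data for u: u(ξ,0) = c(ξ,0) = ξ.
Solve for u:
  By method of characteristics (waves move right with speed 1):
  Along characteristics ξ - t = const, u is constant, so u(ξ,t) = f(ξ - t) with f = u(·, 0).
Hence u(ξ,t) = -t + ξ.
Transform back: c(ξ,t) = exp(t)u(ξ,t).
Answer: c(ξ, t) = -texp(t) + ξexp(t)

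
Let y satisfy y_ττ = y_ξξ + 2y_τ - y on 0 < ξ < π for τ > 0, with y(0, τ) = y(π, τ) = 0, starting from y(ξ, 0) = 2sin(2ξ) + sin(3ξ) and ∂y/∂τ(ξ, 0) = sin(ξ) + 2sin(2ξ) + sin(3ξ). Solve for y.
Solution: Substitute y = exp(τ)u.
Then y_τ = exp(τ)(u_τ + u), y_ττ = exp(τ)(u_ττ + 2u_τ + u), y_ξξ = exp(τ)u_ξξ; substituting and dividing by exp(τ), the lower-order terms cancel: u_ττ = u_ξξ (standard wave equation).
Data for u: u(ξ,0) = y(ξ,0) = 2sin(2ξ) + sin(3ξ); u_τ(ξ,0) = y_τ(ξ,0) - y(ξ,0) = sin(ξ). The boundary conditions carry over: u(0,τ) = u(π,τ) = 0.
Separating variables: u = Σ [A_n cos(ω_n τ) + B_n sin(ω_n τ)] sin(nξ), ω_n = n. From ICs (B_n = velocity coefficient / ω_n): A_2=2, A_3=1, B_1=1.
So u(ξ,τ) = sin(ξ)sin(τ) + 2sin(2ξ)cos(2τ) + sin(3ξ)cos(3τ), and y(ξ,τ) = exp(τ)u(ξ,τ).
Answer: y(ξ, τ) = exp(τ)sin(ξ)sin(τ) + 2exp(τ)sin(2ξ)cos(2τ) + exp(τ)sin(3ξ)cos(3τ)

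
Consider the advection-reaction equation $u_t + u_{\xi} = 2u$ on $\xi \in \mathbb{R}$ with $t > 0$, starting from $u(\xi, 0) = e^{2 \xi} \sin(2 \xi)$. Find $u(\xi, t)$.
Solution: Substitute $u = e^{2\xi}w$, i.e. $w = e^{-2\xi}u$.
By the product rule, $u_{\xi} = e^{2\xi}(w_{\xi} + 2w)$, $u_t = e^{2\xi}w_t$.
Substituting into the PDE and dividing by $e^{2\xi}$: $w_t + (w_{\xi} + 2w) = 2w$.
The lower-order terms cancel, leaving the standard advection equation $w_t + w_{\xi} = 0$.
Initial data for $w$: $w(\xi,0) = e^{-2\xi}u(\xi,0) = \sin(2 \xi)$.
Solve for $w$:
  By method of characteristics (waves move right with speed 1):
  Along characteristics $\xi - t =$ const, $w$ is constant, so $w(\xi,t) = f(\xi - t)$ with $f = w( \cdot , 0)$.
Hence $w(\xi,t) = - \sin(2 t - 2 \xi)$.
Transform back: $u(\xi,t) = e^{2\xi}w(\xi,t)$.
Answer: $u(\xi, t) = e^{2 \xi} \sin(2 \xi - 2 t)$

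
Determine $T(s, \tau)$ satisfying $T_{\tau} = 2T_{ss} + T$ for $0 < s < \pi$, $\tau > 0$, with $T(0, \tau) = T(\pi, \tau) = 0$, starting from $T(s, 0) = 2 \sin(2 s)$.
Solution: Substitute $T = e^{\tau}u$.
Then $T_{\tau} = e^{\tau}(u_{\tau} + u)$, $T_{ss} = e^{\tau}u_{ss}$; substituting and dividing by $e^{\tau}$, the lower-order terms cancel: $u_{\tau} = 2u_{ss}$ (standard heat equation).
Data for $u$: $u(s,0) = T(s,0) = 2 \sin(2 s)$. The boundary conditions carry over: $u(0,\tau) = u(\pi,\tau) = 0$.
Separating variables: $u = \sum c_n e^{-2n^2\tau} \sin(ns)$. From $u(s,0) = 2 \sin(2 s)$: $c_2=2$.
So $u(s,\tau) = 2 e^{-8 \tau} \sin(2 s)$, and $T(s,\tau) = e^{\tau}u(s,\tau)$.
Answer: $T(s, \tau) = 2 e^{-7 \tau} \sin(2 s)$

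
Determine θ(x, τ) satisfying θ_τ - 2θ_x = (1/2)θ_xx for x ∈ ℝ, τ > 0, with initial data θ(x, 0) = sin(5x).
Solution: Moving frame: η = x + 2τ, σ = τ, θ = u(η,σ), so θ_τ = u_σ + 2u_η and θ_xx = u_ηη.
Hence θ_τ - 2θ_x = u_σ and the PDE becomes the heat equation u_σ = (1/2)u_ηη on η ∈ ℝ.
Initial data: u(η,0) = θ(η,0) = sin(5η). Each mode sin(nη) decays as exp(-n²σ/2) on ℝ, so u(η,σ) = Σ c_n exp(-n²σ/2) sin(nη) with c_5=1: u(η,σ) = exp(-25σ/2)sin(5η).
Substituting back: θ(x,τ) = u(x + 2τ, τ).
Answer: θ(x, τ) = exp(-25τ/2)sin(5x + 10τ)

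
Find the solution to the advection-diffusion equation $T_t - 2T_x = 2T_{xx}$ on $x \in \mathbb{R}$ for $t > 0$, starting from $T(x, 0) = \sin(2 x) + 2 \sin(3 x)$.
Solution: Moving frame: $\eta = x + 2t$, $\sigma = t$, $T = u(\eta,\sigma)$, so $T_t = u_{\sigma} + 2u_{\eta}$ and $T_{xx} = u_{\eta\eta}$.
Hence $T_t - 2T_x = u_{\sigma}$ and the PDE becomes the heat equation $u_{\sigma} = 2u_{\eta\eta}$ on $\eta \in \mathbb{R}$.
Initial data: $u(\eta,0) = T(\eta,0) = \sin(2 \eta) + 2 \sin(3 \eta)$. Each mode $\sin(n\eta)$ decays as $e^{-2n^2\sigma}$ on $\mathbb{R}$, so $u(\eta,\sigma) = \sum c_n e^{-2n^2\sigma} \sin(n\eta)$ with $c_2=1, c_3=2$: $u(\eta,\sigma) = e^{-8 \sigma} \sin(2 \eta) + 2 e^{-18 \sigma} \sin(3 \eta)$.
Substituting back: $T(x,t) = u(x + 2t, t)$.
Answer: $T(x, t) = e^{-8 t} \sin(4 t + 2 x) + 2 e^{-18 t} \sin(6 t + 3 x)$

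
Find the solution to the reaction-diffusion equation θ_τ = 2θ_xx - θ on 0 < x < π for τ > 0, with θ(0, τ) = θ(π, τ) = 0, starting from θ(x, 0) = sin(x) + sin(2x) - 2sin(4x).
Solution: Substitute θ = exp(-τ)u.
Then θ_τ = exp(-τ)(u_τ - u), θ_xx = exp(-τ)u_xx; substituting and dividing by exp(-τ), the lower-order terms cancel: u_τ = 2u_xx (standard heat equation).
Data for u: u(x,0) = θ(x,0) = sin(x) + sin(2x) - 2sin(4x). The boundary conditions carry over: u(0,τ) = u(π,τ) = 0.
Separating variables: u = Σ c_n exp(-2n²τ) sin(nx). From u(x,0) = sin(x) + sin(2x) - 2sin(4x): c_1=1, c_2=1, c_4=-2.
So u(x,τ) = exp(-2τ)sin(x) + exp(-8τ)sin(2x) - 2exp(-32τ)sin(4x), and θ(x,τ) = exp(-τ)u(x,τ).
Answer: θ(x, τ) = exp(-3τ)sin(x) + exp(-9τ)sin(2x) - 2exp(-33τ)sin(4x)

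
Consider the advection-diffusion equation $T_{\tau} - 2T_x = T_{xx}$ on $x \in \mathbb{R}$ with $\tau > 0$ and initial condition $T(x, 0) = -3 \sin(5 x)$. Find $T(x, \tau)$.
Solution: Moving frame: $\eta = x + 2\tau$, $\sigma = \tau$, $T = u(\eta,\sigma)$, so $T_{\tau} = u_{\sigma} + 2u_{\eta}$ and $T_{xx} = u_{\eta\eta}$.
Hence $T_{\tau} - 2T_x = u_{\sigma}$ and the PDE becomes the heat equation $u_{\sigma} = u_{\eta\eta}$ on $\eta \in \mathbb{R}$.
Initial data: $u(\eta,0) = T(\eta,0) = -3 \sin(5 \eta)$. Each mode $\sin(n\eta)$ decays as $e^{-n^2\sigma}$ on $\mathbb{R}$, so $u(\eta,\sigma) = \sum c_n e^{-n^2\sigma} \sin(n\eta)$ with $c_5=-3$: $u(\eta,\sigma) = -3 e^{-25 \sigma} \sin(5 \eta)$.
Substituting back: $T(x,\tau) = u(x + 2\tau, \tau)$.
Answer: $T(x, \tau) = -3 e^{-25 \tau} \sin(10 \tau + 5 x)$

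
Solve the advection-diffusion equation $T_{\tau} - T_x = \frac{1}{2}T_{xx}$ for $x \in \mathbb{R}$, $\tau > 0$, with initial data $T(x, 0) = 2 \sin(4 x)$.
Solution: Change to a moving frame: let $\eta = x + \tau$, $\sigma = \tau$ and write $T(x,\tau) = u(\eta,\sigma)$.
By the chain rule $T_{\tau} = u_{\sigma} + u_{\eta}$, $T_x = u_{\eta}$, $T_{xx} = u_{\eta\eta}$.
Then $T_{\tau} - T_x = u_{\sigma}$: the advection term cancels and the PDE becomes the heat equation $u_{\sigma} = \frac{1}{2}u_{\eta\eta}$ on $\eta \in \mathbb{R}$.
Initial data: $u(\eta,0) = T(\eta,0) = 2 \sin(4 \eta)$.
On $\eta \in \mathbb{R}$ each mode satisfies $(\sin(n\eta))'' = -n^2 \sin(n\eta)$, so $e^{-n^2\sigma/2} \sin(n\eta)$ solves the heat equation; by superposition $u(\eta,\sigma) = \sum c_n e^{-n^2\sigma/2} \sin(n\eta)$.
Reading off the coefficients: $c_4=2$, so $u(\eta,\sigma) = 2 e^{-8 \sigma} \sin(4 \eta)$.
Substituting back $\eta = x + \tau$, $\sigma = \tau$: $T(x,\tau) = u(x + \tau, \tau)$.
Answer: $T(x, \tau) = 2 e^{-8 \tau} \sin(4 \tau + 4 x)$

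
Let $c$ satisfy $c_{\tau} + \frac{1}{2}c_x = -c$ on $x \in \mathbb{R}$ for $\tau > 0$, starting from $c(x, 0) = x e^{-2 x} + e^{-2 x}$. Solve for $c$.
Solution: Substitute $c = e^{-2x}u$.
Then $c_x = e^{-2x}(u_x - 2u)$, $c_{\tau} = e^{-2x}u_{\tau}$; substituting and dividing by $e^{-2x}$, the lower-order terms cancel: $u_{\tau} + \frac{1}{2}u_x = 0$ (standard advection equation).
Data for $u$: $u(x,0) = e^{2x}c(x,0) = x + 1$.
By characteristics ($dx/d\tau = 1/2$), $u(x,\tau) = f(x - \frac{1}{2}\tau)$ with $f = u( \cdot , 0)$.
So $u(x,\tau) = x - \frac{1}{2} \tau + 1$, and $c(x,\tau) = e^{-2x}u(x,\tau)$.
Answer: $c(x, \tau) = -\frac{1}{2} \tau e^{-2 x} + x e^{-2 x} + e^{-2 x}$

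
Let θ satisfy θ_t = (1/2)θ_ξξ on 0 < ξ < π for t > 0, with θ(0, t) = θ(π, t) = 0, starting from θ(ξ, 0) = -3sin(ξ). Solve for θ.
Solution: Separating variables: θ = Σ c_n exp(-n²t/2) sin(nξ). From θ(ξ,0) = -3sin(ξ): c_1=-3.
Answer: θ(ξ, t) = -3exp(-t/2)sin(ξ)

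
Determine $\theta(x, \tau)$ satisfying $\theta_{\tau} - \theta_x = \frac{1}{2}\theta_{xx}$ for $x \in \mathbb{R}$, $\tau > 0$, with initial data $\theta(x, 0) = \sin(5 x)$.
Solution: Change to a moving frame: let $\eta = x + \tau$, $\sigma = \tau$ and write $\theta(x,\tau) = u(\eta,\sigma)$.
By the chain rule $\theta_{\tau} = u_{\sigma} + u_{\eta}$, $\theta_x = u_{\eta}$, $\theta_{xx} = u_{\eta\eta}$.
Then $\theta_{\tau} - \theta_x = u_{\sigma}$: the advection term cancels and the PDE becomes the heat equation $u_{\sigma} = \frac{1}{2}u_{\eta\eta}$ on $\eta \in \mathbb{R}$.
Initial data: $u(\eta,0) = \theta(\eta,0) = \sin(5 \eta)$.
On $\eta \in \mathbb{R}$ each mode satisfies $(\sin(n\eta))'' = -n^2 \sin(n\eta)$, so $e^{-n^2\sigma/2} \sin(n\eta)$ solves the heat equation; by superposition $u(\eta,\sigma) = \sum c_n e^{-n^2\sigma/2} \sin(n\eta)$.
Reading off the coefficients: $c_5=1$, so $u(\eta,\sigma) = e^{-25 \sigma/2} \sin(5 \eta)$.
Substituting back $\eta = x + \tau$, $\sigma = \tau$: $\theta(x,\tau) = u(x + \tau, \tau)$.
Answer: $\theta(x, \tau) = e^{-25 \tau/2} \sin(5 \tau + 5 x)$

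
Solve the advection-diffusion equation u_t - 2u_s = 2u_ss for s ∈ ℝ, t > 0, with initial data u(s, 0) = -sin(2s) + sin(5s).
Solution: Change to a moving frame: let η = s + 2t, σ = t and write u(s,t) = w(η,σ).
By the chain rule u_t = w_σ + 2w_η, u_s = w_η, u_ss = w_ηη.
Then u_t - 2u_s = w_σ: the advection term cancels and the PDE becomes the heat equation w_σ = 2w_ηη on η ∈ ℝ.
Initial data: w(η,0) = u(η,0) = -sin(2η) + sin(5η).
On η ∈ ℝ each mode satisfies (sin(nη))″ = -n² sin(nη), so exp(-2n²σ) sin(nη) solves the heat equation; by superposition w(η,σ) = Σ c_n exp(-2n²σ) sin(nη).
Reading off the coefficients: c_2=-1, c_5=1, so w(η,σ) = -exp(-8σ)sin(2η) + exp(-50σ)sin(5η).
Substituting back η = s + 2t, σ = t: u(s,t) = w(s + 2t, t).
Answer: u(s, t) = -exp(-8t)sin(2s + 4t) + exp(-50t)sin(5s + 10t)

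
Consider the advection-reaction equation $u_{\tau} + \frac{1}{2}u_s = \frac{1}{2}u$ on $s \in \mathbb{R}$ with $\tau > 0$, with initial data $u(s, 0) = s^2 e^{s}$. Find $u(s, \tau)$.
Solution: Substitute $u = e^{s}w$.
Then $u_s = e^{s}(w_s + w)$, $u_{\tau} = e^{s}w_{\tau}$; substituting and dividing by $e^{s}$, the lower-order terms cancel: $w_{\tau} + \frac{1}{2}w_s = 0$ (standard advection equation).
Data for $w$: $w(s,0) = e^{-s}u(s,0) = s^2$.
By characteristics ($ds/d\tau = 1/2$), $w(s,\tau) = f(s - \frac{1}{2}\tau)$ with $f = w( \cdot , 0)$.
So $w(s,\tau) = s^2 - s \tau + \frac{1}{4} \tau^2$, and $u(s,\tau) = e^{s}w(s,\tau)$.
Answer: $u(s, \tau) = \frac{1}{4} \tau^2 e^{s} -  \tau s e^{s} + s^2 e^{s}$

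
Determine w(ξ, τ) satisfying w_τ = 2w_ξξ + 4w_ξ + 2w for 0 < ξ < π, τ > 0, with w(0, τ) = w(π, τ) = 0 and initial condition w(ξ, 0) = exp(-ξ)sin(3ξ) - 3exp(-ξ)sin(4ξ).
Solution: Substitute w = exp(-ξ)u.
Then w_ξ = exp(-ξ)(u_ξ - u), w_ξξ = exp(-ξ)(u_ξξ - 2u_ξ + u), w_τ = exp(-ξ)u_τ; substituting and dividing by exp(-ξ), the lower-order terms cancel: u_τ = 2u_ξξ (standard heat equation).
Data for u: u(ξ,0) = exp(ξ)w(ξ,0) = sin(3ξ) - 3sin(4ξ). The boundary conditions carry over: u(0,τ) = u(π,τ) = 0.
Separating variables: u = Σ c_n exp(-2n²τ) sin(nξ). From u(ξ,0) = sin(3ξ) - 3sin(4ξ): c_3=1, c_4=-3.
So u(ξ,τ) = exp(-18τ)sin(3ξ) - 3exp(-32τ)sin(4ξ), and w(ξ,τ) = exp(-ξ)u(ξ,τ).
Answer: w(ξ, τ) = exp(-ξ)exp(-18τ)sin(3ξ) - 3exp(-ξ)exp(-32τ)sin(4ξ)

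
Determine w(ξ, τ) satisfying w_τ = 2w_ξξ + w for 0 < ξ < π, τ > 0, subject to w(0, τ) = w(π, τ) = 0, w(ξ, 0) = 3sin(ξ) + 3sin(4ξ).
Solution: Substitute w = exp(τ)u.
Then w_τ = exp(τ)(u_τ + u), w_ξξ = exp(τ)u_ξξ; substituting and dividing by exp(τ), the lower-order terms cancel: u_τ = 2u_ξξ (standard heat equation).
Data for u: u(ξ,0) = w(ξ,0) = 3sin(ξ) + 3sin(4ξ). The boundary conditions carry over: u(0,τ) = u(π,τ) = 0.
Separating variables: u = Σ c_n exp(-2n²τ) sin(nξ). From u(ξ,0) = 3sin(ξ) + 3sin(4ξ): c_1=3, c_4=3.
So u(ξ,τ) = 3exp(-2τ)sin(ξ) + 3exp(-32τ)sin(4ξ), and w(ξ,τ) = exp(τ)u(ξ,τ).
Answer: w(ξ, τ) = 3exp(-τ)sin(ξ) + 3exp(-31τ)sin(4ξ)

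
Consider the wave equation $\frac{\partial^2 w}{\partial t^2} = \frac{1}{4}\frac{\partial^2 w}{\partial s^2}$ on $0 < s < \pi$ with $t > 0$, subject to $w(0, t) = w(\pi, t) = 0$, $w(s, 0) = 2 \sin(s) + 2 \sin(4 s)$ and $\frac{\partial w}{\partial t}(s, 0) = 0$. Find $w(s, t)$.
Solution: Using separation of variables $w = X(s)T(t)$:
Eigenfunctions: $\sin(ns)$, $n = 1, 2, 3, \ldots$
General solution: $w(s, t) = \sum [A_n \cos(n t/2) + B_n \sin(n t/2)] \sin(ns)$
From $w(s,0) = 2 \sin(s) + 2 \sin(4 s)$: $A_1=2, A_4=2$. From $w_t(s,0) = 0$: all $B_n = 0$.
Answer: $w(s, t) = 2 \sin(s) \cos(t/2) + 2 \sin(4 s) \cos(2 t)$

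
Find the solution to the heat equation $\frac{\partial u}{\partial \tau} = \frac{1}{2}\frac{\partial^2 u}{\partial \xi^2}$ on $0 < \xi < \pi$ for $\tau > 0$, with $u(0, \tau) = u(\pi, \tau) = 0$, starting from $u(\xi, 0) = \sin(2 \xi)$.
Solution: Separating variables: $u = \sum c_n e^{-n^2\tau/2} \sin(n\xi)$. From $u(\xi,0) = \sin(2 \xi)$: $c_2=1$.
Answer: $u(\xi, \tau) = e^{-2 \tau} \sin(2 \xi)$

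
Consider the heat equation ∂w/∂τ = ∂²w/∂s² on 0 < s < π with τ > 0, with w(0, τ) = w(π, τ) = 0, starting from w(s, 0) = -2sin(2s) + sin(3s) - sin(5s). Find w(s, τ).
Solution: Separating variables: w = Σ c_n exp(-n²τ) sin(ns). From w(s,0) = -2sin(2s) + sin(3s) - sin(5s): c_2=-2, c_3=1, c_5=-1.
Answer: w(s, τ) = -2exp(-4τ)sin(2s) + exp(-9τ)sin(3s) - exp(-25τ)sin(5s)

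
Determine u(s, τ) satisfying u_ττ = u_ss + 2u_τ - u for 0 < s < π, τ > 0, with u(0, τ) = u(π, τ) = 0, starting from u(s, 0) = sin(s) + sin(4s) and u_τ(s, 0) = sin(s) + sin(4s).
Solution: Substitute u = exp(τ)w.
Then u_τ = exp(τ)(w_τ + w), u_ττ = exp(τ)(w_ττ + 2w_τ + w), u_ss = exp(τ)w_ss; substituting and dividing by exp(τ), the lower-order terms cancel: w_ττ = w_ss (standard wave equation).
Data for w: w(s,0) = u(s,0) = sin(s) + sin(4s); w_τ(s,0) = u_τ(s,0) - u(s,0) = 0. The boundary conditions carry over: w(0,τ) = w(π,τ) = 0.
Separating variables: w = Σ [A_n cos(ω_n τ) + B_n sin(ω_n τ)] sin(ns), ω_n = n. From ICs: A_1=1, A_4=1.
So w(s,τ) = sin(s)cos(τ) + sin(4s)cos(4τ), and u(s,τ) = exp(τ)w(s,τ).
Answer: u(s, τ) = exp(τ)sin(s)cos(τ) + exp(τ)sin(4s)cos(4τ)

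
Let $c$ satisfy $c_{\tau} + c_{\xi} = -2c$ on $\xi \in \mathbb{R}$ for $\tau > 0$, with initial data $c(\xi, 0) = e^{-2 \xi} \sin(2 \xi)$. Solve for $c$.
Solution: Substitute $c = e^{-2\xi}u$, i.e. $u = e^{2\xi}c$.
By the product rule, $c_{\xi} = e^{-2\xi}(u_{\xi} - 2u)$, $c_{\tau} = e^{-2\xi}u_{\tau}$.
Substituting into the PDE and dividing by $e^{-2\xi}$: $u_{\tau} + (u_{\xi} - 2u) = -2u$.
The lower-order terms cancel, leaving the standard advection equation $u_{\tau} + u_{\xi} = 0$.
Initial data for $u$: $u(\xi,0) = e^{2\xi}c(\xi,0) = \sin(2 \xi)$.
Solve for $u$:
  By method of characteristics (waves move right with speed 1):
  Along characteristics $\xi - \tau =$ const, $u$ is constant, so $u(\xi,\tau) = f(\xi - \tau)$ with $f = u( \cdot , 0)$.
Hence $u(\xi,\tau) = \sin(2 \xi - 2 \tau)$.
Transform back: $c(\xi,\tau) = e^{-2\xi}u(\xi,\tau)$.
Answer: $c(\xi, \tau) = - e^{-2 \xi} \sin(2 \tau - 2 \xi)$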